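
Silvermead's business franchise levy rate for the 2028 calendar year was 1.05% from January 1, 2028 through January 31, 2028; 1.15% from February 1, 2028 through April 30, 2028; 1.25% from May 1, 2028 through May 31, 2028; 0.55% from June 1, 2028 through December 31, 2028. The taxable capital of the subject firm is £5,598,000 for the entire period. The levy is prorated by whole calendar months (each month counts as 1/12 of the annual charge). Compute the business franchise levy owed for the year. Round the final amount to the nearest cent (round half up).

January 1 – January 31, 2028: 1 month at 1.05% → £5,598,000 × 1.05% × 1/12 = £4,898.2500
February 1 – April 30, 2028: 3 months at 1.15% → £5,598,000 × 1.15% × 3/12 = £16,094.2500
May 1 – May 31, 2028: 1 month at 1.25% → £5,598,000 × 1.25% × 1/12 = £5,831.2500
June 1 – December 31, 2028: 7 months at 0.55% → £5,598,000 × 0.55% × 7/12 = £17,960.2500
Total = £44,784.0000

£44,784.00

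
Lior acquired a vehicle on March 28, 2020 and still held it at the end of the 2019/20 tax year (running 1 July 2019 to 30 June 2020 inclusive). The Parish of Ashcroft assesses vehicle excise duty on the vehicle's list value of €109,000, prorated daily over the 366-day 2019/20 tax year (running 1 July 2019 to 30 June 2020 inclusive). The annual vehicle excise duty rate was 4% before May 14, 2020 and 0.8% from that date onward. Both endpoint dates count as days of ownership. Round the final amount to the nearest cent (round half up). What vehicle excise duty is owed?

€674.25

March 28 – May 13, 2020: 47 days at 4% → €109,000 × 4% × 47/366 = €559.8907
May 14 – June 30, 2020: 48 days at 0.8% → €109,000 × 0.8% × 48/366 = €114.3607
Total = €674.2514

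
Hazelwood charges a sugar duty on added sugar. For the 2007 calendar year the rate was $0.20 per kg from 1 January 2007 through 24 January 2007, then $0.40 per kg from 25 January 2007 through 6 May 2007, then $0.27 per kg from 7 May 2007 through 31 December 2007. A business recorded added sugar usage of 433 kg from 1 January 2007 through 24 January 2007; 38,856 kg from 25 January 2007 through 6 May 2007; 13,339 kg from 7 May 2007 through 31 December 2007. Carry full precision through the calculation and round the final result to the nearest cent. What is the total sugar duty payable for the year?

1 January – 24 January 2007: 433 kg at $0.20/kg → $86.60
25 January – 6 May 2007: 38,856 kg at $0.40/kg → $15,542.40
7 May – 31 December 2007: 13,339 kg at $0.27/kg → $3,601.53

$19,230.53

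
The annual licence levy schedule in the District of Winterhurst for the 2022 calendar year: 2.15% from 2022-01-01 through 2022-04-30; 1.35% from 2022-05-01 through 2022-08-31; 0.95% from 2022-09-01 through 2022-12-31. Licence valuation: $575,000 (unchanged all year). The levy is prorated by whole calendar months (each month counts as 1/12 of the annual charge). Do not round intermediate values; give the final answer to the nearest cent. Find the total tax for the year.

2022-01-01 to 2022-04-30: 4 months at 2.15% → $575,000 × 2.15% × 4/12 = $4,120.8333
2022-05-01 to 2022-08-31: 4 months at 1.35% → $575,000 × 1.35% × 4/12 = $2,587.5000
2022-09-01 to 2022-12-31: 4 months at 0.95% → $575,000 × 0.95% × 4/12 = $1,820.8333
Total = $8,529.1667

$8,529.17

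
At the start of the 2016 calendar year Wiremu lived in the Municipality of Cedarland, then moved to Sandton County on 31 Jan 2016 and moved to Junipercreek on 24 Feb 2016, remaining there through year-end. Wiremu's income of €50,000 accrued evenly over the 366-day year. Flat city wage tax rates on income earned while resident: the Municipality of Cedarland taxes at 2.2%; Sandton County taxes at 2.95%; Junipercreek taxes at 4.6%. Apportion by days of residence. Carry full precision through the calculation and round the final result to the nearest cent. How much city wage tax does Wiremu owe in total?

The Municipality of Cedarland, 1 Jan – 30 Jan 2016: 30 days → €50,000 × 2.2% × 30/366 = €90.1639
Sandton County, 31 Jan – 23 Feb 2016: 24 days → €50,000 × 2.95% × 24/366 = €96.7213
Junipercreek, 24 Feb – 31 Dec 2016: 312 days → €50,000 × 4.6% × 312/366 = €1,960.6557
Total = €2,147.5410

€2,147.54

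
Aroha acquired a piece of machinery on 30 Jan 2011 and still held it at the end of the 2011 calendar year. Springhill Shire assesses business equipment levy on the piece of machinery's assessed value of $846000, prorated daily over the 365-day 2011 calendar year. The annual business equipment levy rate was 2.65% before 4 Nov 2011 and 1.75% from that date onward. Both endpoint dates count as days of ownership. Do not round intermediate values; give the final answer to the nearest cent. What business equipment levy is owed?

30 Jan – 3 Nov 2011: 278 days at 2.65% → $846000 × 2.65% × 278/365 = $17075.2932
4 Nov – 31 Dec 2011: 58 days at 1.75% → $846000 × 1.75% × 58/365 = $2352.5753
Total = $19427.8685

$19427.87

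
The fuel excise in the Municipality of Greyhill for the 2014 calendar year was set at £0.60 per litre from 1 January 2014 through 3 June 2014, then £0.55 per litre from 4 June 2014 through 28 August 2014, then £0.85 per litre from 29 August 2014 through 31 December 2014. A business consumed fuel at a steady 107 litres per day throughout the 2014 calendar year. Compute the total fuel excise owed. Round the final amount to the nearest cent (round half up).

£26,316.65

1 January – 3 June 2014: 154 days × 107 litres/day = 16,478 litres at £0.60/litre → £9,886.80
4 June – 28 August 2014: 86 days × 107 litres/day = 9,202 litres at £0.55/litre → £5,061.10
29 August – 31 December 2014: 125 days × 107 litres/day = 13,375 litres at £0.85/litre → £11,368.75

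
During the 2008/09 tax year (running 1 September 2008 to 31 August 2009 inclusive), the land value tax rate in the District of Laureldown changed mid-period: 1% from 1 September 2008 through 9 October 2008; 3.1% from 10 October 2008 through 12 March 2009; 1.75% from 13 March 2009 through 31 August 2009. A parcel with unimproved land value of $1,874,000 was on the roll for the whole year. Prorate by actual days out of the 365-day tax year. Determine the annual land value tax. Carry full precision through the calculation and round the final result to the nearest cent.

1 September – 9 October 2008: 39 days at 1% → $1,874,000 × 1% × 39/365 = $2,002.3562
10 October 2008 – 12 March 2009: 154 days at 3.1% → $1,874,000 × 3.1% × 154/365 = $24,510.8932
13 March – 31 August 2009: 172 days at 1.75% → $1,874,000 × 1.75% × 172/365 = $15,454.0822
Total = $41,967.3315

$41,967.33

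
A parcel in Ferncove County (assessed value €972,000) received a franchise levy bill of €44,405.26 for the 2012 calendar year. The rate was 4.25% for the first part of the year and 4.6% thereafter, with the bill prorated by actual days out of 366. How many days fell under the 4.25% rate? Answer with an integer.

33 days

Let d = days at the first rate; then 366 − d days at the second rate.
€972,000 × [4.25%·d + 4.6%·(366−d)] / 366 = €44,405.26
Solving gives d = 33, so the new rate took effect on 3 Feb 2012.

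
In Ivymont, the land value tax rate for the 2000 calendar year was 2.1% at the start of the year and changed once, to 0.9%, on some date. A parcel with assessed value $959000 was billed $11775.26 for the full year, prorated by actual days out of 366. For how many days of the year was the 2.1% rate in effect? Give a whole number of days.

100 days

Let d = days at the first rate; then 366 − d days at the second rate.
$959000 × [2.1%·d + 0.9%·(366−d)] / 366 = $11775.26
Solving gives d = 100, so the new rate took effect on April 10, 2000.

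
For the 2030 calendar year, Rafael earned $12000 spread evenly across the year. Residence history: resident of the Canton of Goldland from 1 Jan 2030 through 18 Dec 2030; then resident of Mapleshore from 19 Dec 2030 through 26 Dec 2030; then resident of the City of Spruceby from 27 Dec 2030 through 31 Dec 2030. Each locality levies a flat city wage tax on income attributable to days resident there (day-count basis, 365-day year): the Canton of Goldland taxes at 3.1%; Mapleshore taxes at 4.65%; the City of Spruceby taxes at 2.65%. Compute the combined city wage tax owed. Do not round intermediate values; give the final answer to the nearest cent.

$375.34

The Canton of Goldland, 1 Jan – 18 Dec 2030: 352 days → $12000 × 3.1% × 352/365 = $358.7507
Mapleshore, 19 Dec – 26 Dec 2030: 8 days → $12000 × 4.65% × 8/365 = $12.2301
The City of Spruceby, 27 Dec – 31 Dec 2030: 5 days → $12000 × 2.65% × 5/365 = $4.3562
Total = $375.3370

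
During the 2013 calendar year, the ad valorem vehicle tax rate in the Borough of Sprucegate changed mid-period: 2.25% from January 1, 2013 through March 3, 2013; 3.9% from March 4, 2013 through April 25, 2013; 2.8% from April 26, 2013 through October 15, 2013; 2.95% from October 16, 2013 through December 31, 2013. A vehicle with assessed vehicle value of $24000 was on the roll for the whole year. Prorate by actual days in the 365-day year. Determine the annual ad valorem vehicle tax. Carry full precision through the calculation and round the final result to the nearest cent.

January 1 – March 3, 2013: 62 days at 2.25% → $24000 × 2.25% × 62/365 = $91.7260
March 4 – April 25, 2013: 53 days at 3.9% → $24000 × 3.9% × 53/365 = $135.9123
April 26 – October 15, 2013: 173 days at 2.8% → $24000 × 2.8% × 173/365 = $318.5096
October 16 – December 31, 2013: 77 days at 2.95% → $24000 × 2.95% × 77/365 = $149.3589
Total = $695.5068

$695.51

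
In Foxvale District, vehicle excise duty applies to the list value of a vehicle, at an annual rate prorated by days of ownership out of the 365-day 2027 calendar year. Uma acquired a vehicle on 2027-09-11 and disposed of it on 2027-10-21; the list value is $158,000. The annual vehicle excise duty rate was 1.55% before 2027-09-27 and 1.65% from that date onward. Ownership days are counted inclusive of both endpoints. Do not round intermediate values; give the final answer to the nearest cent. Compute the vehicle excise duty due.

$285.92

2027-09-11 to 2027-09-26: 16 days at 1.55% → $158,000 × 1.55% × 16/365 = $107.3534
2027-09-27 to 2027-10-21: 25 days at 1.65% → $158,000 × 1.65% × 25/365 = $178.5616
Total = $285.9151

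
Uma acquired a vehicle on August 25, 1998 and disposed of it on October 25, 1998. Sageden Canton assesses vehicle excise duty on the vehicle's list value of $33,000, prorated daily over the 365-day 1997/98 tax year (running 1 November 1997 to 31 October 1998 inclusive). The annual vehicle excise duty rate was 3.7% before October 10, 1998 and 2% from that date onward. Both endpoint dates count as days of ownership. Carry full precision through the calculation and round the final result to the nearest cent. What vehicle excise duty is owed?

August 25 – October 9, 1998: 46 days at 3.7% → $33,000 × 3.7% × 46/365 = $153.8795
October 10 – October 25, 1998: 16 days at 2% → $33,000 × 2% × 16/365 = $28.9315
Total = $182.8110

$182.81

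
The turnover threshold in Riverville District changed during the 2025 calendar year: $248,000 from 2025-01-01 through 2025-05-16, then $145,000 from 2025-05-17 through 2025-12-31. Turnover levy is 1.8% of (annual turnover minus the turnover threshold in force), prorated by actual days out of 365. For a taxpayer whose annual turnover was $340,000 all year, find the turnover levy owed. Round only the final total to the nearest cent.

$2,819.19

2025-01-01 to 2025-05-16: 136 days, exemption $248,000 → ($340,000 − $248,000) × 1.8% × 136/365 = $617.0301
2025-05-17 to 2025-12-31: 229 days, exemption $145,000 → ($340,000 − $145,000) × 1.8% × 229/365 = $2,202.1644
Total = $2,819.1945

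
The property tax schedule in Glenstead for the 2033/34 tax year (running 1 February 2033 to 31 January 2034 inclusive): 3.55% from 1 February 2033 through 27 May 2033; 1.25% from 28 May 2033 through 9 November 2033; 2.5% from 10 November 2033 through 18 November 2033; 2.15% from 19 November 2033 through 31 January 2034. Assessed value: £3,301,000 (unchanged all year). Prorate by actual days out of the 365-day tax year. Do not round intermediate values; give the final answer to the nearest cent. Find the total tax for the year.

1 February – 27 May 2033: 116 days at 3.55% → £3,301,000 × 3.55% × 116/365 = £37,242.5151
28 May – 9 November 2033: 166 days at 1.25% → £3,301,000 × 1.25% × 166/365 = £18,765.9589
10 November – 18 November 2033: 9 days at 2.5% → £3,301,000 × 2.5% × 9/365 = £2,034.8630
19 November 2033 – 31 January 2034: 74 days at 2.15% → £3,301,000 × 2.15% × 74/365 = £14,388.7425
Total = £72,432.0795

£72,432.08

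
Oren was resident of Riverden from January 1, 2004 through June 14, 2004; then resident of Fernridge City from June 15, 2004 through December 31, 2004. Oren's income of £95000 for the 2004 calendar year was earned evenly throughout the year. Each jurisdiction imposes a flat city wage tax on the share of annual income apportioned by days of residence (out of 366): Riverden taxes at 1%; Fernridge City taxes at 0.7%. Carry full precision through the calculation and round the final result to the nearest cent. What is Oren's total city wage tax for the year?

Riverden, January 1 – June 14, 2004: 166 days → £95000 × 1% × 166/366 = £430.8743
Fernridge City, June 15 – December 31, 2004: 200 days → £95000 × 0.7% × 200/366 = £363.3880
Total = £794.2623

£794.26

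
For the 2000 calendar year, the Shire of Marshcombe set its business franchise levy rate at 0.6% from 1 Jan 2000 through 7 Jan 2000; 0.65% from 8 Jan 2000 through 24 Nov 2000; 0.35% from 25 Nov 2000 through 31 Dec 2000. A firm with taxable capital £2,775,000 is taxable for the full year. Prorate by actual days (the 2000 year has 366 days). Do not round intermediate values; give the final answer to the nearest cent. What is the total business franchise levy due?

£17,169.36

1 Jan – 7 Jan 2000: 7 days at 0.6% → £2,775,000 × 0.6% × 7/366 = £318.4426
8 Jan – 24 Nov 2000: 322 days at 0.65% → £2,775,000 × 0.65% × 322/366 = £15,869.0574
25 Nov – 31 Dec 2000: 37 days at 0.35% → £2,775,000 × 0.35% × 37/366 = £981.8648
Total = £17,169.3648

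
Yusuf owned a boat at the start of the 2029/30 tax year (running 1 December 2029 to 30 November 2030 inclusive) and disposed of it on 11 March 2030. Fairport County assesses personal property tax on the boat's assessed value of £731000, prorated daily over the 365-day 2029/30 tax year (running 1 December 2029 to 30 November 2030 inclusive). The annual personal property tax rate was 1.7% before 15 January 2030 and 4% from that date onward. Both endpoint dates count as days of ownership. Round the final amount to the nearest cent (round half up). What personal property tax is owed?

£6018.23

1 December 2029 – 14 January 2030: 45 days at 1.7% → £731000 × 1.7% × 45/365 = £1532.0959
15 January – 11 March 2030: 56 days at 4% → £731000 × 4% × 56/365 = £4486.1370
Total = £6018.2329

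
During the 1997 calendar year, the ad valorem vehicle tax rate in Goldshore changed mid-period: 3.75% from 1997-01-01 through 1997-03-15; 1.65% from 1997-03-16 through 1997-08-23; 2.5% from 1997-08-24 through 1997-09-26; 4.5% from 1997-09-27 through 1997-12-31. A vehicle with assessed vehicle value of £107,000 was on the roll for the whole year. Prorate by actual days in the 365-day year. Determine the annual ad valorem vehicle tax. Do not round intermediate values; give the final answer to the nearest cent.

1997-01-01 to 1997-03-15: 74 days at 3.75% → £107,000 × 3.75% × 74/365 = £813.4932
1997-03-16 to 1997-08-23: 161 days at 1.65% → £107,000 × 1.65% × 161/365 = £778.7548
1997-08-24 to 1997-09-26: 34 days at 2.5% → £107,000 × 2.5% × 34/365 = £249.1781
1997-09-27 to 1997-12-31: 96 days at 4.5% → £107,000 × 4.5% × 96/365 = £1,266.4110
Total = £3,107.8370

£3,107.84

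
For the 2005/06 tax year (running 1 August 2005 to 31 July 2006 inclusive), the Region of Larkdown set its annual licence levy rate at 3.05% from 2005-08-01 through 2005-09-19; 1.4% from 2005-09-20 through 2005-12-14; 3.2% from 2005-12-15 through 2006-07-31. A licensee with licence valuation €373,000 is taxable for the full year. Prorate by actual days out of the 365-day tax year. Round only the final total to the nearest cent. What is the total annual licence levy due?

2005-08-01 to 2005-09-19: 50 days at 3.05% → €373,000 × 3.05% × 50/365 = €1,558.4247
2005-09-20 to 2005-12-14: 86 days at 1.4% → €373,000 × 1.4% × 86/365 = €1,230.3890
2005-12-15 to 2006-07-31: 229 days at 3.2% → €373,000 × 3.2% × 229/365 = €7,488.6137
Total = €10,277.4274

€10,277.43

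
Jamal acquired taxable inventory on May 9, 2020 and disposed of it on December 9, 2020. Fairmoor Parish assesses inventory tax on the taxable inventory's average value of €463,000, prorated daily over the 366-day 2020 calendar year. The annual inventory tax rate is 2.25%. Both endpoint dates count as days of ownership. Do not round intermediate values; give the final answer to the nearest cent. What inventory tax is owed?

Days held (May 9 – December 9, 2020): 215 out of 366
Tax = €463,000 × 2.25% × 215/366 = €6,119.5697

€6,119.57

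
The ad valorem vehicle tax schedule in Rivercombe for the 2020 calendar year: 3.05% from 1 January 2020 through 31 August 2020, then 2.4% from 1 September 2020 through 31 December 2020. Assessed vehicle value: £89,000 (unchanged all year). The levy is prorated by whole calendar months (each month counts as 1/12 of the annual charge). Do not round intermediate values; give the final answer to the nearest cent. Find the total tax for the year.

£2,521.67

1 January – 31 August 2020: 8 months at 3.05% → £89,000 × 3.05% × 8/12 = £1,809.6667
1 September – 31 December 2020: 4 months at 2.4% → £89,000 × 2.4% × 4/12 = £712.0000
Total = £2,521.6667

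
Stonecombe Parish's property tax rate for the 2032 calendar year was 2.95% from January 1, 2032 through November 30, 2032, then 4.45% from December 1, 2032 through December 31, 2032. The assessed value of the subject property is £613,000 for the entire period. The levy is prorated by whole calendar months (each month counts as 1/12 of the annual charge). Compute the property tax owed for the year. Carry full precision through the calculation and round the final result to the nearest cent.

£18,849.75

January 1 – November 30, 2032: 11 months at 2.95% → £613,000 × 2.95% × 11/12 = £16,576.5417
December 1 – December 31, 2032: 1 month at 4.45% → £613,000 × 4.45% × 1/12 = £2,273.2083
Total = £18,849.7500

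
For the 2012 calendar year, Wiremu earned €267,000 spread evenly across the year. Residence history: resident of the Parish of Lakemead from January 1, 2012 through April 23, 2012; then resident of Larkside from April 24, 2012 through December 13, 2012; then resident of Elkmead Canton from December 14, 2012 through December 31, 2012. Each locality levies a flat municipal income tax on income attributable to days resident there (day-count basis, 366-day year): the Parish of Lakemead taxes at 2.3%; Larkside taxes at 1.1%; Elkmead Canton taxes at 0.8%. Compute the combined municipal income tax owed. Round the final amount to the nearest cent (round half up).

€3,895.57

The Parish of Lakemead, January 1 – April 23, 2012: 114 days → €267,000 × 2.3% × 114/366 = €1,912.7705
Larkside, April 24 – December 13, 2012: 234 days → €267,000 × 1.1% × 234/366 = €1,877.7541
Elkmead Canton, December 14 – December 31, 2012: 18 days → €267,000 × 0.8% × 18/366 = €105.0492
Total = €3,895.5738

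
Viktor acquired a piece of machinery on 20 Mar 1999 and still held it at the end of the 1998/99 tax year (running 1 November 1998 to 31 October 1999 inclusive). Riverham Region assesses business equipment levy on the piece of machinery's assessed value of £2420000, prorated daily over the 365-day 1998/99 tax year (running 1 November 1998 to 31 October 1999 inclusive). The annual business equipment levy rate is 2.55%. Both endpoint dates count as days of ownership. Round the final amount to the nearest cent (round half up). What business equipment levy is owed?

Days held (20 Mar – 31 Oct 1999): 226 out of 365
Tax = £2420000 × 2.55% × 226/365 = £38209.4795

£38209.48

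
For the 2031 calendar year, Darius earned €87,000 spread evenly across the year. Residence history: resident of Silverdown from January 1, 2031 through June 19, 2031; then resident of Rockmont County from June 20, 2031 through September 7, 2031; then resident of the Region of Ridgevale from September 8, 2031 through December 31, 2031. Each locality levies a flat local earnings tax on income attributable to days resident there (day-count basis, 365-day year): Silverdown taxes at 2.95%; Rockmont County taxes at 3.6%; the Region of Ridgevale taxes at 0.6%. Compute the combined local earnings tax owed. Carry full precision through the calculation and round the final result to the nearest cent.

€2,046.29

Silverdown, January 1 – June 19, 2031: 170 days → €87,000 × 2.95% × 170/365 = €1,195.3562
Rockmont County, June 20 – September 7, 2031: 80 days → €87,000 × 3.6% × 80/365 = €686.4658
The Region of Ridgevale, September 8 – December 31, 2031: 115 days → €87,000 × 0.6% × 115/365 = €164.4658
Total = €2,046.2877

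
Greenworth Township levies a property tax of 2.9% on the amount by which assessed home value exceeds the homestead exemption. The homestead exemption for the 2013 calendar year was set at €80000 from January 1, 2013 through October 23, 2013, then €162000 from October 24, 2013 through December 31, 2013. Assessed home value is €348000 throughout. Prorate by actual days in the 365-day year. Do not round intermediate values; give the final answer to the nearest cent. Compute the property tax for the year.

January 1 – October 23, 2013: 296 days, exemption €80000 → (€348000 − €80000) × 2.9% × 296/365 = €6302.7726
October 24 – December 31, 2013: 69 days, exemption €162000 → (€348000 − €162000) × 2.9% × 69/365 = €1019.6877
Total = €7322.4603

€7322.46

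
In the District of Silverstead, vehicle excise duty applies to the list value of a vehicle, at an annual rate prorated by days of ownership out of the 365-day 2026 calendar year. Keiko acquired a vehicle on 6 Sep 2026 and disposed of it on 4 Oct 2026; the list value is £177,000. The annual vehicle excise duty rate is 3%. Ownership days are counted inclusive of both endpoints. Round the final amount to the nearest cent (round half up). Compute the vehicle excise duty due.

£421.89

Days held (6 Sep – 4 Oct 2026): 29 out of 365
Tax = £177,000 × 3% × 29/365 = £421.8904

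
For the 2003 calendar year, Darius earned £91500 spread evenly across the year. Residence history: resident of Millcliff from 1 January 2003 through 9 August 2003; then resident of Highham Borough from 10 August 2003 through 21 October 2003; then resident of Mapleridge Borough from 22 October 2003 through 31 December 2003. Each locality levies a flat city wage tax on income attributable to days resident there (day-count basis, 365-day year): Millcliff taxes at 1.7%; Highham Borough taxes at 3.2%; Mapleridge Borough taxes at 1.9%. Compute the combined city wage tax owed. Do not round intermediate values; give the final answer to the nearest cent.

Millcliff, 1 January – 9 August 2003: 221 days → £91500 × 1.7% × 221/365 = £941.8233
Highham Borough, 10 August – 21 October 2003: 73 days → £91500 × 3.2% × 73/365 = £585.6000
Mapleridge Borough, 22 October – 31 December 2003: 71 days → £91500 × 1.9% × 71/365 = £338.1740
Total = £1865.5973

£1865.60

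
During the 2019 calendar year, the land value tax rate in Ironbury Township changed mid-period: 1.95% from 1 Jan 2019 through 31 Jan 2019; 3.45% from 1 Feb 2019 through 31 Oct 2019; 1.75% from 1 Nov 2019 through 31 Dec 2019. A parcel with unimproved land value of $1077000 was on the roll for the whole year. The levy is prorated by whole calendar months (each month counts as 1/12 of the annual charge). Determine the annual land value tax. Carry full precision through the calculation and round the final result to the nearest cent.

$32758.75

1 Jan – 31 Jan 2019: 1 month at 1.95% → $1077000 × 1.95% × 1/12 = $1750.1250
1 Feb – 31 Oct 2019: 9 months at 3.45% → $1077000 × 3.45% × 9/12 = $27867.3750
1 Nov – 31 Dec 2019: 2 months at 1.75% → $1077000 × 1.75% × 2/12 = $3141.2500
Total = $32758.7500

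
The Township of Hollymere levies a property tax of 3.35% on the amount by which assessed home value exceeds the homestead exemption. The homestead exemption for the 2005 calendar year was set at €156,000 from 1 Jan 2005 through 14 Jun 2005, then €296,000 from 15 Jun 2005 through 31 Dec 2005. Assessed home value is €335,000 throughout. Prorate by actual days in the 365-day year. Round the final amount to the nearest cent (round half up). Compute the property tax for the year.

1 Jan – 14 Jun 2005: 165 days, exemption €156,000 → (€335,000 − €156,000) × 3.35% × 165/365 = €2,710.7466
15 Jun – 31 Dec 2005: 200 days, exemption €296,000 → (€335,000 − €296,000) × 3.35% × 200/365 = €715.8904
Total = €3,426.6370

€3,426.64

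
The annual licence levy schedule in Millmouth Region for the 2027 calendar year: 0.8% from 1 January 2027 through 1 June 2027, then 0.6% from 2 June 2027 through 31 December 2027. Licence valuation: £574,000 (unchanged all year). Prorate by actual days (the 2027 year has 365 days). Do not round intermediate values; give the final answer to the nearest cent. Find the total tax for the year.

1 January – 1 June 2027: 152 days at 0.8% → £574,000 × 0.8% × 152/365 = £1,912.2849
2 June – 31 December 2027: 213 days at 0.6% → £574,000 × 0.6% × 213/365 = £2,009.7863
Total = £3,922.0712

£3,922.07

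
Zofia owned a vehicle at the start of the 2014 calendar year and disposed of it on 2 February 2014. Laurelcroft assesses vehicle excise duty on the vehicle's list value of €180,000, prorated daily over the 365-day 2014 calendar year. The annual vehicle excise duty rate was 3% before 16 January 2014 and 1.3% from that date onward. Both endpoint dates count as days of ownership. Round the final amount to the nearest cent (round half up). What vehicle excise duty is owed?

1 January – 15 January 2014: 15 days at 3% → €180,000 × 3% × 15/365 = €221.9178
16 January – 2 February 2014: 18 days at 1.3% → €180,000 × 1.3% × 18/365 = €115.3973
Total = €337.3151

€337.32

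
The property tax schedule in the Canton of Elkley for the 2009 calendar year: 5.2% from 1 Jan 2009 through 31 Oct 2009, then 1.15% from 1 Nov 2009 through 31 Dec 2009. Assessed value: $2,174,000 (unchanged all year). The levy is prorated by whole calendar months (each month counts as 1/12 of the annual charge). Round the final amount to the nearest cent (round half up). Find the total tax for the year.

1 Jan – 31 Oct 2009: 10 months at 5.2% → $2,174,000 × 5.2% × 10/12 = $94,206.6667
1 Nov – 31 Dec 2009: 2 months at 1.15% → $2,174,000 × 1.15% × 2/12 = $4,166.8333
Total = $98,373.5000

$98,373.50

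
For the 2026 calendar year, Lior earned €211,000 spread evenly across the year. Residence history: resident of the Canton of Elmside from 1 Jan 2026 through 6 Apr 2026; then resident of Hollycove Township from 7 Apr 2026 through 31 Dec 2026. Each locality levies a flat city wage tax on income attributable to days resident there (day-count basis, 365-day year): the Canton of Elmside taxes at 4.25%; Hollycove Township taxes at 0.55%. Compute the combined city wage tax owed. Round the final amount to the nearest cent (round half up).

€3,213.85

The Canton of Elmside, 1 Jan – 6 Apr 2026: 96 days → €211,000 × 4.25% × 96/365 = €2,358.5753
Hollycove Township, 7 Apr – 31 Dec 2026: 269 days → €211,000 × 0.55% × 269/365 = €855.2726
Total = €3,213.8479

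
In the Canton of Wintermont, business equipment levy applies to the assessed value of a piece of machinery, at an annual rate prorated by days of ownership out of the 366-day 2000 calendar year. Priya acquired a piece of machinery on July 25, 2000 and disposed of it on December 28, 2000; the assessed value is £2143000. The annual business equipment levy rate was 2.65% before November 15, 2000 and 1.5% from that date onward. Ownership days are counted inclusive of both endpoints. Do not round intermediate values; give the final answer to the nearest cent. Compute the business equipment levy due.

July 25 – November 14, 2000: 113 days at 2.65% → £2143000 × 2.65% × 113/366 = £17533.3702
November 15 – December 28, 2000: 44 days at 1.5% → £2143000 × 1.5% × 44/366 = £3864.4262
Total = £21397.7964

£21397.80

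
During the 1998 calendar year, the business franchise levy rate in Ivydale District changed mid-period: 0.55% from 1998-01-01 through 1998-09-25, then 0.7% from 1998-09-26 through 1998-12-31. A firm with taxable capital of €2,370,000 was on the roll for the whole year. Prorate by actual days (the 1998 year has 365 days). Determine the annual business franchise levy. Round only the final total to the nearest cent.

€13,979.75

1998-01-01 to 1998-09-25: 268 days at 0.55% → €2,370,000 × 0.55% × 268/365 = €9,570.9041
1998-09-26 to 1998-12-31: 97 days at 0.7% → €2,370,000 × 0.7% × 97/365 = €4,408.8493
Total = €13,979.7534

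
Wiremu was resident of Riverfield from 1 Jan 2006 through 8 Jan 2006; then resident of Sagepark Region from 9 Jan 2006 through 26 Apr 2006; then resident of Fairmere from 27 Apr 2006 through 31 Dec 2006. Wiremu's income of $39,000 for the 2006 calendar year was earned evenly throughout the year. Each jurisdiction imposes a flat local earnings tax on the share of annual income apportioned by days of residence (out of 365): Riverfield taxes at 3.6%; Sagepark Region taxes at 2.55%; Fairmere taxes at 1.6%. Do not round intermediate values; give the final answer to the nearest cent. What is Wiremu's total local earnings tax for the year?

$750.72

Riverfield, 1 Jan – 8 Jan 2006: 8 days → $39,000 × 3.6% × 8/365 = $30.7726
Sagepark Region, 9 Jan – 26 Apr 2006: 108 days → $39,000 × 2.55% × 108/365 = $294.2630
Fairmere, 27 Apr – 31 Dec 2006: 249 days → $39,000 × 1.6% × 249/365 = $425.6877
Total = $750.7233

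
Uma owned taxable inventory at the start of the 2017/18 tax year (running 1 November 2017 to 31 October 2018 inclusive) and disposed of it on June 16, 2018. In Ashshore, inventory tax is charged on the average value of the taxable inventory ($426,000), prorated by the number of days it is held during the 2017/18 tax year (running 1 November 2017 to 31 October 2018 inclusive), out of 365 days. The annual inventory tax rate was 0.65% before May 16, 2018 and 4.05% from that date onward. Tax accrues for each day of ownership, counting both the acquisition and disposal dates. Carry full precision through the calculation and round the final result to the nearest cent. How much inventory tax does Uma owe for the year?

November 1, 2017 – May 15, 2018: 196 days at 0.65% → $426,000 × 0.65% × 196/365 = $1,486.9151
May 16 – June 16, 2018: 32 days at 4.05% → $426,000 × 4.05% × 32/365 = $1,512.5918
Total = $2,999.5068

$2,999.51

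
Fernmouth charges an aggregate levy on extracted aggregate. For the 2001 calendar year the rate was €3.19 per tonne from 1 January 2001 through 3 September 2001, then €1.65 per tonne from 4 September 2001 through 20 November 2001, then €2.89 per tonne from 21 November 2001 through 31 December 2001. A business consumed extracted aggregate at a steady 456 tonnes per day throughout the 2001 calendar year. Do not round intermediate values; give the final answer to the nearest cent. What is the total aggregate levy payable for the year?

1 January – 3 September 2001: 246 days × 456 tonnes/day = 112,176 tonnes at €3.19/tonne → €357,841.44
4 September – 20 November 2001: 78 days × 456 tonnes/day = 35,568 tonnes at €1.65/tonne → €58,687.20
21 November – 31 December 2001: 41 days × 456 tonnes/day = 18,696 tonnes at €2.89/tonne → €54,031.44

€470,560.08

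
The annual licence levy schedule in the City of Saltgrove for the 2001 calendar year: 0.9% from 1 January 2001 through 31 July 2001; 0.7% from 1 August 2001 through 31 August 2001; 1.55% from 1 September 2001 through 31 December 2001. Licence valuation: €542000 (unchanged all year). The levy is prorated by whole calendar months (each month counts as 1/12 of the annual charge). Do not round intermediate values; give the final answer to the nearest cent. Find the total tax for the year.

€5962.00

1 January – 31 July 2001: 7 months at 0.9% → €542000 × 0.9% × 7/12 = €2845.5000
1 August – 31 August 2001: 1 month at 0.7% → €542000 × 0.7% × 1/12 = €316.1667
1 September – 31 December 2001: 4 months at 1.55% → €542000 × 1.55% × 4/12 = €2800.3333
Total = €5962.0000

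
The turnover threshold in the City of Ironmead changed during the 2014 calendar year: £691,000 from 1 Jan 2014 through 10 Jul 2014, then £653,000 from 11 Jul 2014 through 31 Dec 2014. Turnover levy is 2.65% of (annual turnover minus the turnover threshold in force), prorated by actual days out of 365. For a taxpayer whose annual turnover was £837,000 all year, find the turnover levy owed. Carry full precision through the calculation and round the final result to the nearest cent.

1 Jan – 10 Jul 2014: 191 days, exemption £691,000 → (£837,000 − £691,000) × 2.65% × 191/365 = £2,024.6000
11 Jul – 31 Dec 2014: 174 days, exemption £653,000 → (£837,000 − £653,000) × 2.65% × 174/365 = £2,324.4493
Total = £4,349.0493

£4,349.05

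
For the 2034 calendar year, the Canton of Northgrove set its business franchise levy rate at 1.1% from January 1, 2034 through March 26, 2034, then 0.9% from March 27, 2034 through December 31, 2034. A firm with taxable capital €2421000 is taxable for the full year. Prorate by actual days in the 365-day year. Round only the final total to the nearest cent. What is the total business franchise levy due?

January 1 – March 26, 2034: 85 days at 1.1% → €2421000 × 1.1% × 85/365 = €6201.7397
March 27 – December 31, 2034: 280 days at 0.9% → €2421000 × 0.9% × 280/365 = €16714.8493
Total = €22916.5890

€22916.59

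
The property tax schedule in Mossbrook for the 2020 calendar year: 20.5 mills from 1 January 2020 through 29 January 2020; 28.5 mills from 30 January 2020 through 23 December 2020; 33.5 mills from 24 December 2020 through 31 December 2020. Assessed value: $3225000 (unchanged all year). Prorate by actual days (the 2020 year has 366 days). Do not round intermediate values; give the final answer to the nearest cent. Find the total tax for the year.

1 January – 29 January 2020: 29 days at 20.5 mills → $3225000 × 2.05% × 29/366 = $5238.4221
30 January – 23 December 2020: 329 days at 28.5 mills → $3225000 × 2.85% × 329/366 = $82620.7992
24 December – 31 December 2020: 8 days at 33.5 mills → $3225000 × 3.35% × 8/366 = $2361.4754
Total = $90220.6967

$90220.70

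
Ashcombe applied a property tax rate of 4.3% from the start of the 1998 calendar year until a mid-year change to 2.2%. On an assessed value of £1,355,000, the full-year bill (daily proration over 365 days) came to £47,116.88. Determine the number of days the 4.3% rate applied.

Let d = days at the first rate; then 365 − d days at the second rate.
£1,355,000 × [4.3%·d + 2.2%·(365−d)] / 365 = £47,116.88
Solving gives d = 222, so the new rate took effect on 11 Aug 1998.

222 days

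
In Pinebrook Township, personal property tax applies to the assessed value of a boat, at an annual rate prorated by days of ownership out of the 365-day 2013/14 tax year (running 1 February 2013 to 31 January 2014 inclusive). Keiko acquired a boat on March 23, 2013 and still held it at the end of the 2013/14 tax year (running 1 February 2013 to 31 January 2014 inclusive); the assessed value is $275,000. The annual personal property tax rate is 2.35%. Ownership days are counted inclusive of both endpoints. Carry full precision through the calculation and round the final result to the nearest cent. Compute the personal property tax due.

$5,577.23

Days held (March 23, 2013 – January 31, 2014): 315 out of 365
Tax = $275,000 × 2.35% × 315/365 = $5,577.2260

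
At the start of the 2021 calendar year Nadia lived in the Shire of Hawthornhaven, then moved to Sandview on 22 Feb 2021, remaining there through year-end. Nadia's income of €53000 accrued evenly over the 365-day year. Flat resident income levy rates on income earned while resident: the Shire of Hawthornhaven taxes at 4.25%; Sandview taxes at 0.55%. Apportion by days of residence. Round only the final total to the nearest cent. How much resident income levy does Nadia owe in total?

€570.88

The Shire of Hawthornhaven, 1 Jan – 21 Feb 2021: 52 days → €53000 × 4.25% × 52/365 = €320.9041
Sandview, 22 Feb – 31 Dec 2021: 313 days → €53000 × 0.55% × 313/365 = €249.9712
Total = €570.8753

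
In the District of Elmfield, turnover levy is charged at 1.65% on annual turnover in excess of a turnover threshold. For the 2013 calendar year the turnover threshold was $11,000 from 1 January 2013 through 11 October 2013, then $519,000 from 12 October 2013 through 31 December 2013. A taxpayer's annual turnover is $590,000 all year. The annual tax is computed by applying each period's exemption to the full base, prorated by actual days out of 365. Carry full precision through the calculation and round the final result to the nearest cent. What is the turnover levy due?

1 January – 11 October 2013: 284 days, exemption $11,000 → ($590,000 − $11,000) × 1.65% × 284/365 = $7,433.4082
12 October – 31 December 2013: 81 days, exemption $519,000 → ($590,000 − $519,000) × 1.65% × 81/365 = $259.9767
Total = $7,693.3849

$7,693.38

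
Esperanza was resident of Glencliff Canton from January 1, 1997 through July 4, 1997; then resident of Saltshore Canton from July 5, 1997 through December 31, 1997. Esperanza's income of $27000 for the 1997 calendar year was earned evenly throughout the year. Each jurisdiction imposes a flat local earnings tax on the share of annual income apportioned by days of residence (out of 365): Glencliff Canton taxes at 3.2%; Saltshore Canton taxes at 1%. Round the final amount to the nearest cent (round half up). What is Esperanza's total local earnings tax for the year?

$571.07

Glencliff Canton, January 1 – July 4, 1997: 185 days → $27000 × 3.2% × 185/365 = $437.9178
Saltshore Canton, July 5 – December 31, 1997: 180 days → $27000 × 1% × 180/365 = $133.1507
Total = $571.0685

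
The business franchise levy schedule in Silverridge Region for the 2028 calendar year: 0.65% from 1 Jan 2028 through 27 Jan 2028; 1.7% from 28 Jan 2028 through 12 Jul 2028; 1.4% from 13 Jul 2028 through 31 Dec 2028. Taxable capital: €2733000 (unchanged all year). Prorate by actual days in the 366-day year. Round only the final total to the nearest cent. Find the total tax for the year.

€40490.96

1 Jan – 27 Jan 2028: 27 days at 0.65% → €2733000 × 0.65% × 27/366 = €1310.4959
28 Jan – 12 Jul 2028: 167 days at 1.7% → €2733000 × 1.7% × 167/366 = €21199.4180
13 Jul – 31 Dec 2028: 172 days at 1.4% → €2733000 × 1.4% × 172/366 = €17981.0492
Total = €40490.9631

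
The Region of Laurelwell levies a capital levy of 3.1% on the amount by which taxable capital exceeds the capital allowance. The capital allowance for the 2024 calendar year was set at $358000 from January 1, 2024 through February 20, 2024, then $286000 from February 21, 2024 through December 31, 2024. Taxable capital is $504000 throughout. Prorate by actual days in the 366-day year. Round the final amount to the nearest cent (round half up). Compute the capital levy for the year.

$6446.98

January 1 – February 20, 2024: 51 days, exemption $358000 → ($504000 − $358000) × 3.1% × 51/366 = $630.6721
February 21 – December 31, 2024: 315 days, exemption $286000 → ($504000 − $286000) × 3.1% × 315/366 = $5816.3115
Total = $6446.9836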